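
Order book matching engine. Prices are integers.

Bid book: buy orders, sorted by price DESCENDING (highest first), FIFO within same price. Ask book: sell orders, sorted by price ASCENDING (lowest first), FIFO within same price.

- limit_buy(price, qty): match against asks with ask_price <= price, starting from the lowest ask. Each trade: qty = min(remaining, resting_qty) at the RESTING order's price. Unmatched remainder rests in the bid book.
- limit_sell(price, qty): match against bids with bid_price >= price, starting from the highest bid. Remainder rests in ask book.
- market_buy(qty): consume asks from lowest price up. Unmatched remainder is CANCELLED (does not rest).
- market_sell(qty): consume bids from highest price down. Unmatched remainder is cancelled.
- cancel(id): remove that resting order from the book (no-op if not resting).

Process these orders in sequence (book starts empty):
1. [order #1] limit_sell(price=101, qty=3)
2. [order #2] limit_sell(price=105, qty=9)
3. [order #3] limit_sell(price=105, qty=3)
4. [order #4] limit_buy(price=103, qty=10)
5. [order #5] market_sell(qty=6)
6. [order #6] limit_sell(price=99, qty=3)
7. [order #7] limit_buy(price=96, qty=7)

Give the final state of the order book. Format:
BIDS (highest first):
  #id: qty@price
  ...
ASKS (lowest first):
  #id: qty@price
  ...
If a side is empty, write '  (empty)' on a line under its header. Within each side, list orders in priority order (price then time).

Answer: BIDS (highest first):
  #7: 7@96
ASKS (lowest first):
  #6: 2@99
  #2: 9@105
  #3: 3@105

Derivation:
After op 1 [order #1] limit_sell(price=101, qty=3): fills=none; bids=[-] asks=[#1:3@101]
After op 2 [order #2] limit_sell(price=105, qty=9): fills=none; bids=[-] asks=[#1:3@101 #2:9@105]
After op 3 [order #3] limit_sell(price=105, qty=3): fills=none; bids=[-] asks=[#1:3@101 #2:9@105 #3:3@105]
After op 4 [order #4] limit_buy(price=103, qty=10): fills=#4x#1:3@101; bids=[#4:7@103] asks=[#2:9@105 #3:3@105]
After op 5 [order #5] market_sell(qty=6): fills=#4x#5:6@103; bids=[#4:1@103] asks=[#2:9@105 #3:3@105]
After op 6 [order #6] limit_sell(price=99, qty=3): fills=#4x#6:1@103; bids=[-] asks=[#6:2@99 #2:9@105 #3:3@105]
After op 7 [order #7] limit_buy(price=96, qty=7): fills=none; bids=[#7:7@96] asks=[#6:2@99 #2:9@105 #3:3@105]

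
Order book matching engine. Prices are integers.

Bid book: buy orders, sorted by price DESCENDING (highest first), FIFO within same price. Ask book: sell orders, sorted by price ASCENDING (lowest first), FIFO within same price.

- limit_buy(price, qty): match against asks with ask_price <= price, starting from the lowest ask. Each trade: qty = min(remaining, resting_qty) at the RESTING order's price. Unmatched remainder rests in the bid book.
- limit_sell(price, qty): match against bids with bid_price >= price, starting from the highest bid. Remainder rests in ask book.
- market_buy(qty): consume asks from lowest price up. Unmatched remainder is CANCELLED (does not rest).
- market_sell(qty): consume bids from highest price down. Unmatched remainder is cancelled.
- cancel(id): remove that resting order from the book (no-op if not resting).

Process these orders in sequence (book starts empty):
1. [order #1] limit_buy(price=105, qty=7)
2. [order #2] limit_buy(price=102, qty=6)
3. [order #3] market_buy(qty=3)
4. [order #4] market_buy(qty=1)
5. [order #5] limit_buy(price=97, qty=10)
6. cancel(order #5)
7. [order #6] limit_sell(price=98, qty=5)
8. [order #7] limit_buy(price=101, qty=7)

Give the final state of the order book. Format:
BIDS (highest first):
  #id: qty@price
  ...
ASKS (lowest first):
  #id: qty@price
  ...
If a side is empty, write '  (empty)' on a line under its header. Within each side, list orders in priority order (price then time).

Answer: BIDS (highest first):
  #1: 2@105
  #2: 6@102
  #7: 7@101
ASKS (lowest first):
  (empty)

Derivation:
After op 1 [order #1] limit_buy(price=105, qty=7): fills=none; bids=[#1:7@105] asks=[-]
After op 2 [order #2] limit_buy(price=102, qty=6): fills=none; bids=[#1:7@105 #2:6@102] asks=[-]
After op 3 [order #3] market_buy(qty=3): fills=none; bids=[#1:7@105 #2:6@102] asks=[-]
After op 4 [order #4] market_buy(qty=1): fills=none; bids=[#1:7@105 #2:6@102] asks=[-]
After op 5 [order #5] limit_buy(price=97, qty=10): fills=none; bids=[#1:7@105 #2:6@102 #5:10@97] asks=[-]
After op 6 cancel(order #5): fills=none; bids=[#1:7@105 #2:6@102] asks=[-]
After op 7 [order #6] limit_sell(price=98, qty=5): fills=#1x#6:5@105; bids=[#1:2@105 #2:6@102] asks=[-]
After op 8 [order #7] limit_buy(price=101, qty=7): fills=none; bids=[#1:2@105 #2:6@102 #7:7@101] asks=[-]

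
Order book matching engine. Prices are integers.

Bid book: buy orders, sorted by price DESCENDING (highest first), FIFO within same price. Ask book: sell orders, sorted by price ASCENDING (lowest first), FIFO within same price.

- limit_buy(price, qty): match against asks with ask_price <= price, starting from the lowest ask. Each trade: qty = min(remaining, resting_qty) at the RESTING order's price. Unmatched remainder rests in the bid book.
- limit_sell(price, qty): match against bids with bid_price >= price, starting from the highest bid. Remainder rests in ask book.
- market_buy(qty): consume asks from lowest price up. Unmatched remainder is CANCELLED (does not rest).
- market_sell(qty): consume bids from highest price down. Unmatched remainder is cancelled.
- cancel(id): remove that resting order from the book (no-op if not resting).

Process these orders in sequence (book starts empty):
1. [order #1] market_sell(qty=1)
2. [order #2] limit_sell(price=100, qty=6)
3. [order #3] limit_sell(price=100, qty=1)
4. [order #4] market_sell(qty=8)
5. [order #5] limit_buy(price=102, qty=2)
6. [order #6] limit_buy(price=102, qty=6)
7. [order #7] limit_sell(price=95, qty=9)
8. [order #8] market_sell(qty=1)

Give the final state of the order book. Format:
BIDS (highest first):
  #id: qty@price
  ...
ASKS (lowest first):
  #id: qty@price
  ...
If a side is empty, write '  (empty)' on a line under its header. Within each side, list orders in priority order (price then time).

After op 1 [order #1] market_sell(qty=1): fills=none; bids=[-] asks=[-]
After op 2 [order #2] limit_sell(price=100, qty=6): fills=none; bids=[-] asks=[#2:6@100]
After op 3 [order #3] limit_sell(price=100, qty=1): fills=none; bids=[-] asks=[#2:6@100 #3:1@100]
After op 4 [order #4] market_sell(qty=8): fills=none; bids=[-] asks=[#2:6@100 #3:1@100]
After op 5 [order #5] limit_buy(price=102, qty=2): fills=#5x#2:2@100; bids=[-] asks=[#2:4@100 #3:1@100]
After op 6 [order #6] limit_buy(price=102, qty=6): fills=#6x#2:4@100 #6x#3:1@100; bids=[#6:1@102] asks=[-]
After op 7 [order #7] limit_sell(price=95, qty=9): fills=#6x#7:1@102; bids=[-] asks=[#7:8@95]
After op 8 [order #8] market_sell(qty=1): fills=none; bids=[-] asks=[#7:8@95]

Answer: BIDS (highest first):
  (empty)
ASKS (lowest first):
  #7: 8@95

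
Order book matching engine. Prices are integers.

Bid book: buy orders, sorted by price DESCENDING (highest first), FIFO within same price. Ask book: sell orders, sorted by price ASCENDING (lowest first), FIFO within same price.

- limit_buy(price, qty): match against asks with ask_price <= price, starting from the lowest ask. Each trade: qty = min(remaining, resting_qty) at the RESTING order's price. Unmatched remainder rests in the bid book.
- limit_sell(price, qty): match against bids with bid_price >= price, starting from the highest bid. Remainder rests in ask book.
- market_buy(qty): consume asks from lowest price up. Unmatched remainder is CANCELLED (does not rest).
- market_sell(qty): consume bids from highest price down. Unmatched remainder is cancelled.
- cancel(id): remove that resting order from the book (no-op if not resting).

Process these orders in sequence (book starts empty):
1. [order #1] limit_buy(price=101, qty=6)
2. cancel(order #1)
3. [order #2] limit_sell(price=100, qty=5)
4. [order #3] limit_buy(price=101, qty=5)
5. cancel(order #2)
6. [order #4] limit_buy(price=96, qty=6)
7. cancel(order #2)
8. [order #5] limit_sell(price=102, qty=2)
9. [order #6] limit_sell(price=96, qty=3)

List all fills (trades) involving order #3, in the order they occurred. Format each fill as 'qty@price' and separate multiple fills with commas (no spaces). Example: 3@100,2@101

After op 1 [order #1] limit_buy(price=101, qty=6): fills=none; bids=[#1:6@101] asks=[-]
After op 2 cancel(order #1): fills=none; bids=[-] asks=[-]
After op 3 [order #2] limit_sell(price=100, qty=5): fills=none; bids=[-] asks=[#2:5@100]
After op 4 [order #3] limit_buy(price=101, qty=5): fills=#3x#2:5@100; bids=[-] asks=[-]
After op 5 cancel(order #2): fills=none; bids=[-] asks=[-]
After op 6 [order #4] limit_buy(price=96, qty=6): fills=none; bids=[#4:6@96] asks=[-]
After op 7 cancel(order #2): fills=none; bids=[#4:6@96] asks=[-]
After op 8 [order #5] limit_sell(price=102, qty=2): fills=none; bids=[#4:6@96] asks=[#5:2@102]
After op 9 [order #6] limit_sell(price=96, qty=3): fills=#4x#6:3@96; bids=[#4:3@96] asks=[#5:2@102]

Answer: 5@100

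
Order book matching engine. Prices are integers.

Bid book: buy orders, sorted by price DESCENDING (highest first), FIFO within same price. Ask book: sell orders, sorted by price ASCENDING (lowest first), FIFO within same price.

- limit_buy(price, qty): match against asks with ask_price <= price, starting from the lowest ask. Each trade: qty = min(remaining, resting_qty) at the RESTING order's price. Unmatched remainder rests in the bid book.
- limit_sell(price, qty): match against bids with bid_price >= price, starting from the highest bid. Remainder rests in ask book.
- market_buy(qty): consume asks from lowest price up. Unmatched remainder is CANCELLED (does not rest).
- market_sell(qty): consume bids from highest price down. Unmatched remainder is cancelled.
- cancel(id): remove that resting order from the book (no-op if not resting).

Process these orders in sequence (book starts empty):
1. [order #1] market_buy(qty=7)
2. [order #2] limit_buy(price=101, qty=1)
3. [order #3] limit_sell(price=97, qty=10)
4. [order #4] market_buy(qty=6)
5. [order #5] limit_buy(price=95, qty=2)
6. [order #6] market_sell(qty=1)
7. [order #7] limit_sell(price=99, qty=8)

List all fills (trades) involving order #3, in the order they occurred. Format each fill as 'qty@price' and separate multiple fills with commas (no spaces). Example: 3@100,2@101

Answer: 1@101,6@97

Derivation:
After op 1 [order #1] market_buy(qty=7): fills=none; bids=[-] asks=[-]
After op 2 [order #2] limit_buy(price=101, qty=1): fills=none; bids=[#2:1@101] asks=[-]
After op 3 [order #3] limit_sell(price=97, qty=10): fills=#2x#3:1@101; bids=[-] asks=[#3:9@97]
After op 4 [order #4] market_buy(qty=6): fills=#4x#3:6@97; bids=[-] asks=[#3:3@97]
After op 5 [order #5] limit_buy(price=95, qty=2): fills=none; bids=[#5:2@95] asks=[#3:3@97]
After op 6 [order #6] market_sell(qty=1): fills=#5x#6:1@95; bids=[#5:1@95] asks=[#3:3@97]
After op 7 [order #7] limit_sell(price=99, qty=8): fills=none; bids=[#5:1@95] asks=[#3:3@97 #7:8@99]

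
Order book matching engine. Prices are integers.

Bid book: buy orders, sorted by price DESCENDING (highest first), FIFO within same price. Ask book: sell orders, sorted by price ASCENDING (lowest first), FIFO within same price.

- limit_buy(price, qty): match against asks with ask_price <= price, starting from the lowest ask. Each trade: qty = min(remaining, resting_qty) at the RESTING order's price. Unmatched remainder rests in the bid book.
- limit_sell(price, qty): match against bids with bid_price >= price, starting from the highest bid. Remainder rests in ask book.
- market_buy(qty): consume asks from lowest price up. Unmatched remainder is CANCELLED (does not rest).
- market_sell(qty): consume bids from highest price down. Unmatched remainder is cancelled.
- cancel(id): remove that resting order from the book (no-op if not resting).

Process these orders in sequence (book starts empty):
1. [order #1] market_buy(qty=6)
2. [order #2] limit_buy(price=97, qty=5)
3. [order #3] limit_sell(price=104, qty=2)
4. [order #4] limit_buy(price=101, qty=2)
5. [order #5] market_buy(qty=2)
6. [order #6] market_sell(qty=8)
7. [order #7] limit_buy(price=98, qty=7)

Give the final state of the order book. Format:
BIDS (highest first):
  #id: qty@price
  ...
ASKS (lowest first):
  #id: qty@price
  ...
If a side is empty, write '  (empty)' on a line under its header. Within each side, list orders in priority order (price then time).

After op 1 [order #1] market_buy(qty=6): fills=none; bids=[-] asks=[-]
After op 2 [order #2] limit_buy(price=97, qty=5): fills=none; bids=[#2:5@97] asks=[-]
After op 3 [order #3] limit_sell(price=104, qty=2): fills=none; bids=[#2:5@97] asks=[#3:2@104]
After op 4 [order #4] limit_buy(price=101, qty=2): fills=none; bids=[#4:2@101 #2:5@97] asks=[#3:2@104]
After op 5 [order #5] market_buy(qty=2): fills=#5x#3:2@104; bids=[#4:2@101 #2:5@97] asks=[-]
After op 6 [order #6] market_sell(qty=8): fills=#4x#6:2@101 #2x#6:5@97; bids=[-] asks=[-]
After op 7 [order #7] limit_buy(price=98, qty=7): fills=none; bids=[#7:7@98] asks=[-]

Answer: BIDS (highest first):
  #7: 7@98
ASKS (lowest first):
  (empty)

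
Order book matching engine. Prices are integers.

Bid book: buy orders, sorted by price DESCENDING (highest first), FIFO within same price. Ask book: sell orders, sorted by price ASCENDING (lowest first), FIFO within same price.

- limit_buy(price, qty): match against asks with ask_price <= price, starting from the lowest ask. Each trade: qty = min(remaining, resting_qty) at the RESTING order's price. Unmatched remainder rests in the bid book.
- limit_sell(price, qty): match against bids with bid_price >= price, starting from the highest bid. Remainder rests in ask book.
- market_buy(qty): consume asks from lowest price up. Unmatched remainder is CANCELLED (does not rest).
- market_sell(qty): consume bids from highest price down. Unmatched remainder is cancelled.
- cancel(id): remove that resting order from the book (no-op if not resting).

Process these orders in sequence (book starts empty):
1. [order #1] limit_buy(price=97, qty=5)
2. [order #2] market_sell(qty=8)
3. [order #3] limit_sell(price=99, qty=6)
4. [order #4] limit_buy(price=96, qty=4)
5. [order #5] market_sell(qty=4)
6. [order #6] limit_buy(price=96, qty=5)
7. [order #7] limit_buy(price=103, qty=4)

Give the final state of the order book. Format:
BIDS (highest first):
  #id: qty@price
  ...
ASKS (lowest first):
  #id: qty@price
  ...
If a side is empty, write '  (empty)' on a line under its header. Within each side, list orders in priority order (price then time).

Answer: BIDS (highest first):
  #6: 5@96
ASKS (lowest first):
  #3: 2@99

Derivation:
After op 1 [order #1] limit_buy(price=97, qty=5): fills=none; bids=[#1:5@97] asks=[-]
After op 2 [order #2] market_sell(qty=8): fills=#1x#2:5@97; bids=[-] asks=[-]
After op 3 [order #3] limit_sell(price=99, qty=6): fills=none; bids=[-] asks=[#3:6@99]
After op 4 [order #4] limit_buy(price=96, qty=4): fills=none; bids=[#4:4@96] asks=[#3:6@99]
After op 5 [order #5] market_sell(qty=4): fills=#4x#5:4@96; bids=[-] asks=[#3:6@99]
After op 6 [order #6] limit_buy(price=96, qty=5): fills=none; bids=[#6:5@96] asks=[#3:6@99]
After op 7 [order #7] limit_buy(price=103, qty=4): fills=#7x#3:4@99; bids=[#6:5@96] asks=[#3:2@99]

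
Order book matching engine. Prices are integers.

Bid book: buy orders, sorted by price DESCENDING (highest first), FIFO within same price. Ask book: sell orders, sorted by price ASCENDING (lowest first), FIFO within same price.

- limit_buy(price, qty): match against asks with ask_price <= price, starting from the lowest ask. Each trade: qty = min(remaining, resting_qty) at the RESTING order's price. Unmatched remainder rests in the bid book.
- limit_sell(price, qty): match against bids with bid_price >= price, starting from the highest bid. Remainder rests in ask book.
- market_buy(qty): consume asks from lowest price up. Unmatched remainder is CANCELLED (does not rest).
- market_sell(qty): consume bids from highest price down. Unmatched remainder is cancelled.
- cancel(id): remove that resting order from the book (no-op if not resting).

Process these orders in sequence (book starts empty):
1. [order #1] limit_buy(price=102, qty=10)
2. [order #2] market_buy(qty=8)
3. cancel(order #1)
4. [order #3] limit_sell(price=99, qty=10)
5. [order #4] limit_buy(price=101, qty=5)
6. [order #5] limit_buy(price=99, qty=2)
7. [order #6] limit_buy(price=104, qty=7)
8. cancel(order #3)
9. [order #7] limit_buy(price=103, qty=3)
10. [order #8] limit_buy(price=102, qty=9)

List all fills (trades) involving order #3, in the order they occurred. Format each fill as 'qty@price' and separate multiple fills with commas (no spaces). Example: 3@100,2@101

After op 1 [order #1] limit_buy(price=102, qty=10): fills=none; bids=[#1:10@102] asks=[-]
After op 2 [order #2] market_buy(qty=8): fills=none; bids=[#1:10@102] asks=[-]
After op 3 cancel(order #1): fills=none; bids=[-] asks=[-]
After op 4 [order #3] limit_sell(price=99, qty=10): fills=none; bids=[-] asks=[#3:10@99]
After op 5 [order #4] limit_buy(price=101, qty=5): fills=#4x#3:5@99; bids=[-] asks=[#3:5@99]
After op 6 [order #5] limit_buy(price=99, qty=2): fills=#5x#3:2@99; bids=[-] asks=[#3:3@99]
After op 7 [order #6] limit_buy(price=104, qty=7): fills=#6x#3:3@99; bids=[#6:4@104] asks=[-]
After op 8 cancel(order #3): fills=none; bids=[#6:4@104] asks=[-]
After op 9 [order #7] limit_buy(price=103, qty=3): fills=none; bids=[#6:4@104 #7:3@103] asks=[-]
After op 10 [order #8] limit_buy(price=102, qty=9): fills=none; bids=[#6:4@104 #7:3@103 #8:9@102] asks=[-]

Answer: 5@99,2@99,3@99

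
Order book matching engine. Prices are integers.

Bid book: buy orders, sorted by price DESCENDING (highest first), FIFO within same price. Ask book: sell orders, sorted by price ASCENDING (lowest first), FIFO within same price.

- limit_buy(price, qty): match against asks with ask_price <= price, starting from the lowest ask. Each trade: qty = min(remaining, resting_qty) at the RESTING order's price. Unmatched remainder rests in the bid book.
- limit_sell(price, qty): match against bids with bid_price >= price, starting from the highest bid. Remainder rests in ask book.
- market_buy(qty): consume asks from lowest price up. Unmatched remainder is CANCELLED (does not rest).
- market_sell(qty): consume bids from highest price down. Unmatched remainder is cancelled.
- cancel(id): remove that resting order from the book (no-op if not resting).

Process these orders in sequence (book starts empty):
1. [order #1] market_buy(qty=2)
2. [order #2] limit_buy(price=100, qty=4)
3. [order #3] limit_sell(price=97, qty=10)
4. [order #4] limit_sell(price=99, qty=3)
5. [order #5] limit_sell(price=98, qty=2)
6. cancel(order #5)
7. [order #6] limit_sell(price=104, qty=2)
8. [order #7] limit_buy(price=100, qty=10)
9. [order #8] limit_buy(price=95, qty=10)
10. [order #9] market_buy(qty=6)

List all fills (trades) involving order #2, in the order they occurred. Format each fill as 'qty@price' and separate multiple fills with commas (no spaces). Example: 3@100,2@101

Answer: 4@100

Derivation:
After op 1 [order #1] market_buy(qty=2): fills=none; bids=[-] asks=[-]
After op 2 [order #2] limit_buy(price=100, qty=4): fills=none; bids=[#2:4@100] asks=[-]
After op 3 [order #3] limit_sell(price=97, qty=10): fills=#2x#3:4@100; bids=[-] asks=[#3:6@97]
After op 4 [order #4] limit_sell(price=99, qty=3): fills=none; bids=[-] asks=[#3:6@97 #4:3@99]
After op 5 [order #5] limit_sell(price=98, qty=2): fills=none; bids=[-] asks=[#3:6@97 #5:2@98 #4:3@99]
After op 6 cancel(order #5): fills=none; bids=[-] asks=[#3:6@97 #4:3@99]
After op 7 [order #6] limit_sell(price=104, qty=2): fills=none; bids=[-] asks=[#3:6@97 #4:3@99 #6:2@104]
After op 8 [order #7] limit_buy(price=100, qty=10): fills=#7x#3:6@97 #7x#4:3@99; bids=[#7:1@100] asks=[#6:2@104]
After op 9 [order #8] limit_buy(price=95, qty=10): fills=none; bids=[#7:1@100 #8:10@95] asks=[#6:2@104]
After op 10 [order #9] market_buy(qty=6): fills=#9x#6:2@104; bids=[#7:1@100 #8:10@95] asks=[-]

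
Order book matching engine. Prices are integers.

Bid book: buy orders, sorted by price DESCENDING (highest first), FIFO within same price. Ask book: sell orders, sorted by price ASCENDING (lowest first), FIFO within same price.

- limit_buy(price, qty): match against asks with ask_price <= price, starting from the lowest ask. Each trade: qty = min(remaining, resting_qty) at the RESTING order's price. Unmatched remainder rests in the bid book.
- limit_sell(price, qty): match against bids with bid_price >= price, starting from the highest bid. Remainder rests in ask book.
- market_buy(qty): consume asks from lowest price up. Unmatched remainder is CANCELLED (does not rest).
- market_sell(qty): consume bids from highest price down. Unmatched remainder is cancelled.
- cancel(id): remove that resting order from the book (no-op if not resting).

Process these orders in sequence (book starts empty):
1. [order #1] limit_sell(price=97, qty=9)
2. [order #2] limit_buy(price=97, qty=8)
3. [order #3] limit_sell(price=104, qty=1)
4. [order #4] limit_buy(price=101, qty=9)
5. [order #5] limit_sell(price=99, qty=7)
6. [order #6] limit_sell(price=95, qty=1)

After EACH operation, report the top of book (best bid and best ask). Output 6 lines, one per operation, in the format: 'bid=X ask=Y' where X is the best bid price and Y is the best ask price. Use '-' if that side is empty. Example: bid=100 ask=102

After op 1 [order #1] limit_sell(price=97, qty=9): fills=none; bids=[-] asks=[#1:9@97]
After op 2 [order #2] limit_buy(price=97, qty=8): fills=#2x#1:8@97; bids=[-] asks=[#1:1@97]
After op 3 [order #3] limit_sell(price=104, qty=1): fills=none; bids=[-] asks=[#1:1@97 #3:1@104]
After op 4 [order #4] limit_buy(price=101, qty=9): fills=#4x#1:1@97; bids=[#4:8@101] asks=[#3:1@104]
After op 5 [order #5] limit_sell(price=99, qty=7): fills=#4x#5:7@101; bids=[#4:1@101] asks=[#3:1@104]
After op 6 [order #6] limit_sell(price=95, qty=1): fills=#4x#6:1@101; bids=[-] asks=[#3:1@104]

Answer: bid=- ask=97
bid=- ask=97
bid=- ask=97
bid=101 ask=104
bid=101 ask=104
bid=- ask=104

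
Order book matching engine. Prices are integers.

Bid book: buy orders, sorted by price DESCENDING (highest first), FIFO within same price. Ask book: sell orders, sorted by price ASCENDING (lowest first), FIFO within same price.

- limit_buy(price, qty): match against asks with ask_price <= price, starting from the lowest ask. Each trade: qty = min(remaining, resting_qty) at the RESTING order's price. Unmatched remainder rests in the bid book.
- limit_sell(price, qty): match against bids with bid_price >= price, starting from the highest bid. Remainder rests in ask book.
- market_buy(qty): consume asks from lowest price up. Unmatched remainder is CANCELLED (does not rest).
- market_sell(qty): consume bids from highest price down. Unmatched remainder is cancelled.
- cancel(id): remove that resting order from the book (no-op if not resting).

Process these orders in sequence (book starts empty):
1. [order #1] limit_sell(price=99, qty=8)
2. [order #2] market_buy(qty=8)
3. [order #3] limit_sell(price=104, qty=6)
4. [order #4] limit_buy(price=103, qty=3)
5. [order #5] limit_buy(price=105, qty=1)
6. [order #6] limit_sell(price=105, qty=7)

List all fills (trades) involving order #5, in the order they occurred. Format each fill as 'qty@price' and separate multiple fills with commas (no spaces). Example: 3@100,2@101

After op 1 [order #1] limit_sell(price=99, qty=8): fills=none; bids=[-] asks=[#1:8@99]
After op 2 [order #2] market_buy(qty=8): fills=#2x#1:8@99; bids=[-] asks=[-]
After op 3 [order #3] limit_sell(price=104, qty=6): fills=none; bids=[-] asks=[#3:6@104]
After op 4 [order #4] limit_buy(price=103, qty=3): fills=none; bids=[#4:3@103] asks=[#3:6@104]
After op 5 [order #5] limit_buy(price=105, qty=1): fills=#5x#3:1@104; bids=[#4:3@103] asks=[#3:5@104]
After op 6 [order #6] limit_sell(price=105, qty=7): fills=none; bids=[#4:3@103] asks=[#3:5@104 #6:7@105]

Answer: 1@104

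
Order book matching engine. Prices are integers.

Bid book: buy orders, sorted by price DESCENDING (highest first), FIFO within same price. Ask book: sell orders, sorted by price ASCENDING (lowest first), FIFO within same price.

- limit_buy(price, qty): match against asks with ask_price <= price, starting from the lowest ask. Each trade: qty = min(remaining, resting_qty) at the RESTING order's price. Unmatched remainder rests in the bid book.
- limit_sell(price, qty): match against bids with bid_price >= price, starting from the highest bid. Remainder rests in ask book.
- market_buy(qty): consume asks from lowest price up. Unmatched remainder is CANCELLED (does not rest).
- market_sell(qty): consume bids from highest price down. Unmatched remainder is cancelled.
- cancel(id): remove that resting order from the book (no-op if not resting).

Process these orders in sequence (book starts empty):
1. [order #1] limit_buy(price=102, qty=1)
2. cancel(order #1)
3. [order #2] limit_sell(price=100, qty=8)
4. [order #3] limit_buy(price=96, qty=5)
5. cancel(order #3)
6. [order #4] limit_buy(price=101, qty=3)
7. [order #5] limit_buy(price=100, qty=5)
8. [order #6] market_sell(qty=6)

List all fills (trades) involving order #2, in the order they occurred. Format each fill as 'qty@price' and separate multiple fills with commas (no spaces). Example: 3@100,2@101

Answer: 3@100,5@100

Derivation:
After op 1 [order #1] limit_buy(price=102, qty=1): fills=none; bids=[#1:1@102] asks=[-]
After op 2 cancel(order #1): fills=none; bids=[-] asks=[-]
After op 3 [order #2] limit_sell(price=100, qty=8): fills=none; bids=[-] asks=[#2:8@100]
After op 4 [order #3] limit_buy(price=96, qty=5): fills=none; bids=[#3:5@96] asks=[#2:8@100]
After op 5 cancel(order #3): fills=none; bids=[-] asks=[#2:8@100]
After op 6 [order #4] limit_buy(price=101, qty=3): fills=#4x#2:3@100; bids=[-] asks=[#2:5@100]
After op 7 [order #5] limit_buy(price=100, qty=5): fills=#5x#2:5@100; bids=[-] asks=[-]
After op 8 [order #6] market_sell(qty=6): fills=none; bids=[-] asks=[-]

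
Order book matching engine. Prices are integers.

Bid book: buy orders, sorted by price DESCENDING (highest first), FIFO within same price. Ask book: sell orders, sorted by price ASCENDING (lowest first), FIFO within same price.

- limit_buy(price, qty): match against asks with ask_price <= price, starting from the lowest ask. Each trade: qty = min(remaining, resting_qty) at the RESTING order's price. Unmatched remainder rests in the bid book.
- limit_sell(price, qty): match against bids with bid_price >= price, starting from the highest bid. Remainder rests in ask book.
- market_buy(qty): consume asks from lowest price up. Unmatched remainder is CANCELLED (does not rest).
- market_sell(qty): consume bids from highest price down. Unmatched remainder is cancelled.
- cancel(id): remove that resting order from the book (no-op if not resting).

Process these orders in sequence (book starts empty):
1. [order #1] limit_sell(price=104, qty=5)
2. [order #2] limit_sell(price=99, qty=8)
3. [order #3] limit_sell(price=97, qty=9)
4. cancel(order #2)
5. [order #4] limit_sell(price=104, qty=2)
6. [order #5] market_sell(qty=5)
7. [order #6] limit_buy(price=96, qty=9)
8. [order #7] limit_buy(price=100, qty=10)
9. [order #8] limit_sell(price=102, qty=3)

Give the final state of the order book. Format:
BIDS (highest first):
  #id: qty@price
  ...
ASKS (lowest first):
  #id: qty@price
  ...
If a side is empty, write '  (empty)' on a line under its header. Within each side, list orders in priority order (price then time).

After op 1 [order #1] limit_sell(price=104, qty=5): fills=none; bids=[-] asks=[#1:5@104]
After op 2 [order #2] limit_sell(price=99, qty=8): fills=none; bids=[-] asks=[#2:8@99 #1:5@104]
After op 3 [order #3] limit_sell(price=97, qty=9): fills=none; bids=[-] asks=[#3:9@97 #2:8@99 #1:5@104]
After op 4 cancel(order #2): fills=none; bids=[-] asks=[#3:9@97 #1:5@104]
After op 5 [order #4] limit_sell(price=104, qty=2): fills=none; bids=[-] asks=[#3:9@97 #1:5@104 #4:2@104]
After op 6 [order #5] market_sell(qty=5): fills=none; bids=[-] asks=[#3:9@97 #1:5@104 #4:2@104]
After op 7 [order #6] limit_buy(price=96, qty=9): fills=none; bids=[#6:9@96] asks=[#3:9@97 #1:5@104 #4:2@104]
After op 8 [order #7] limit_buy(price=100, qty=10): fills=#7x#3:9@97; bids=[#7:1@100 #6:9@96] asks=[#1:5@104 #4:2@104]
After op 9 [order #8] limit_sell(price=102, qty=3): fills=none; bids=[#7:1@100 #6:9@96] asks=[#8:3@102 #1:5@104 #4:2@104]

Answer: BIDS (highest first):
  #7: 1@100
  #6: 9@96
ASKS (lowest first):
  #8: 3@102
  #1: 5@104
  #4: 2@104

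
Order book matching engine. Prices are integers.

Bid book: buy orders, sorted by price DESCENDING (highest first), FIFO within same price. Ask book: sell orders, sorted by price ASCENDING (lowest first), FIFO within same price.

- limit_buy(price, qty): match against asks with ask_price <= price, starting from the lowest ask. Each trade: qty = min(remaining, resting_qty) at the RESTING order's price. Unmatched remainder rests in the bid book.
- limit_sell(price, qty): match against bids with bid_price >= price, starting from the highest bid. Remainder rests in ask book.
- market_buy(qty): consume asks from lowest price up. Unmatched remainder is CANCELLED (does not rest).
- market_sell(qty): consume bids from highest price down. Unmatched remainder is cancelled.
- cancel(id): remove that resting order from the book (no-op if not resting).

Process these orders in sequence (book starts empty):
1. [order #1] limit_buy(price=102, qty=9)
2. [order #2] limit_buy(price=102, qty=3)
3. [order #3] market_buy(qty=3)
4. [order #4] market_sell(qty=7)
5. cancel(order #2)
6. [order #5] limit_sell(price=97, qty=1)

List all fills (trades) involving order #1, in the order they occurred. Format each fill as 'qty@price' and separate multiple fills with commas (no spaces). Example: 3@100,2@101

Answer: 7@102,1@102

Derivation:
After op 1 [order #1] limit_buy(price=102, qty=9): fills=none; bids=[#1:9@102] asks=[-]
After op 2 [order #2] limit_buy(price=102, qty=3): fills=none; bids=[#1:9@102 #2:3@102] asks=[-]
After op 3 [order #3] market_buy(qty=3): fills=none; bids=[#1:9@102 #2:3@102] asks=[-]
After op 4 [order #4] market_sell(qty=7): fills=#1x#4:7@102; bids=[#1:2@102 #2:3@102] asks=[-]
After op 5 cancel(order #2): fills=none; bids=[#1:2@102] asks=[-]
After op 6 [order #5] limit_sell(price=97, qty=1): fills=#1x#5:1@102; bids=[#1:1@102] asks=[-]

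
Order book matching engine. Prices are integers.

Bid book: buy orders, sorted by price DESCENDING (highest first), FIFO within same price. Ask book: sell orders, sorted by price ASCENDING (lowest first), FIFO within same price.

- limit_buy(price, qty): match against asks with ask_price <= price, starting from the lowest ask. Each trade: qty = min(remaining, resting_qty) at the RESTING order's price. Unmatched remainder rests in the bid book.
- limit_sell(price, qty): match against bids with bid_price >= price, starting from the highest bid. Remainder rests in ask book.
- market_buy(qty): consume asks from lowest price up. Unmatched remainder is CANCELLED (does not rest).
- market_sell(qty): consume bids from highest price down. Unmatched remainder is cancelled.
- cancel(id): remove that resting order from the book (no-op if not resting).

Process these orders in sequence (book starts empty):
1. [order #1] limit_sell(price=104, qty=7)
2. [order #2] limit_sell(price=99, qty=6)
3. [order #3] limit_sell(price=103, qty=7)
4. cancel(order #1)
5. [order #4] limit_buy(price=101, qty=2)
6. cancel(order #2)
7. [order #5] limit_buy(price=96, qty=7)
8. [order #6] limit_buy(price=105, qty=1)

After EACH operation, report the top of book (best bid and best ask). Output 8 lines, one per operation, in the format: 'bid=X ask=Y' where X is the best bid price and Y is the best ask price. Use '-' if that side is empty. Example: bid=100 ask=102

Answer: bid=- ask=104
bid=- ask=99
bid=- ask=99
bid=- ask=99
bid=- ask=99
bid=- ask=103
bid=96 ask=103
bid=96 ask=103

Derivation:
After op 1 [order #1] limit_sell(price=104, qty=7): fills=none; bids=[-] asks=[#1:7@104]
After op 2 [order #2] limit_sell(price=99, qty=6): fills=none; bids=[-] asks=[#2:6@99 #1:7@104]
After op 3 [order #3] limit_sell(price=103, qty=7): fills=none; bids=[-] asks=[#2:6@99 #3:7@103 #1:7@104]
After op 4 cancel(order #1): fills=none; bids=[-] asks=[#2:6@99 #3:7@103]
After op 5 [order #4] limit_buy(price=101, qty=2): fills=#4x#2:2@99; bids=[-] asks=[#2:4@99 #3:7@103]
After op 6 cancel(order #2): fills=none; bids=[-] asks=[#3:7@103]
After op 7 [order #5] limit_buy(price=96, qty=7): fills=none; bids=[#5:7@96] asks=[#3:7@103]
After op 8 [order #6] limit_buy(price=105, qty=1): fills=#6x#3:1@103; bids=[#5:7@96] asks=[#3:6@103]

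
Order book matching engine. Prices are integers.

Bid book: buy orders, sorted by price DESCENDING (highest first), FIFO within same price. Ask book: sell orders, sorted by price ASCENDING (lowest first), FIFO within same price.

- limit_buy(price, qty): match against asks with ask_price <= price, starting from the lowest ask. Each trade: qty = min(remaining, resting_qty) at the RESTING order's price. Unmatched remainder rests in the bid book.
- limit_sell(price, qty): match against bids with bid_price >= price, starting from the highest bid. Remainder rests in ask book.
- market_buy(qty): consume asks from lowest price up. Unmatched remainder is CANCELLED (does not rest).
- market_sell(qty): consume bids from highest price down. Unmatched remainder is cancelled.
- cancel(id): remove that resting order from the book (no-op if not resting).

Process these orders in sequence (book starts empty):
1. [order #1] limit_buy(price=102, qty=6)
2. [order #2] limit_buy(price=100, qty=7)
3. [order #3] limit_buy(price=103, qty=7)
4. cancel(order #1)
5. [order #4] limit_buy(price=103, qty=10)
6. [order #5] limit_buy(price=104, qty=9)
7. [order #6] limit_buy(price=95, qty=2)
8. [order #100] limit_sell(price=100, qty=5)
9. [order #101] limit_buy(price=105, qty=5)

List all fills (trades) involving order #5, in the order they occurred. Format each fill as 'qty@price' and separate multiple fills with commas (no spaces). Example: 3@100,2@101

Answer: 5@104

Derivation:
After op 1 [order #1] limit_buy(price=102, qty=6): fills=none; bids=[#1:6@102] asks=[-]
After op 2 [order #2] limit_buy(price=100, qty=7): fills=none; bids=[#1:6@102 #2:7@100] asks=[-]
After op 3 [order #3] limit_buy(price=103, qty=7): fills=none; bids=[#3:7@103 #1:6@102 #2:7@100] asks=[-]
After op 4 cancel(order #1): fills=none; bids=[#3:7@103 #2:7@100] asks=[-]
After op 5 [order #4] limit_buy(price=103, qty=10): fills=none; bids=[#3:7@103 #4:10@103 #2:7@100] asks=[-]
After op 6 [order #5] limit_buy(price=104, qty=9): fills=none; bids=[#5:9@104 #3:7@103 #4:10@103 #2:7@100] asks=[-]
After op 7 [order #6] limit_buy(price=95, qty=2): fills=none; bids=[#5:9@104 #3:7@103 #4:10@103 #2:7@100 #6:2@95] asks=[-]
After op 8 [order #100] limit_sell(price=100, qty=5): fills=#5x#100:5@104; bids=[#5:4@104 #3:7@103 #4:10@103 #2:7@100 #6:2@95] asks=[-]
After op 9 [order #101] limit_buy(price=105, qty=5): fills=none; bids=[#101:5@105 #5:4@104 #3:7@103 #4:10@103 #2:7@100 #6:2@95] asks=[-]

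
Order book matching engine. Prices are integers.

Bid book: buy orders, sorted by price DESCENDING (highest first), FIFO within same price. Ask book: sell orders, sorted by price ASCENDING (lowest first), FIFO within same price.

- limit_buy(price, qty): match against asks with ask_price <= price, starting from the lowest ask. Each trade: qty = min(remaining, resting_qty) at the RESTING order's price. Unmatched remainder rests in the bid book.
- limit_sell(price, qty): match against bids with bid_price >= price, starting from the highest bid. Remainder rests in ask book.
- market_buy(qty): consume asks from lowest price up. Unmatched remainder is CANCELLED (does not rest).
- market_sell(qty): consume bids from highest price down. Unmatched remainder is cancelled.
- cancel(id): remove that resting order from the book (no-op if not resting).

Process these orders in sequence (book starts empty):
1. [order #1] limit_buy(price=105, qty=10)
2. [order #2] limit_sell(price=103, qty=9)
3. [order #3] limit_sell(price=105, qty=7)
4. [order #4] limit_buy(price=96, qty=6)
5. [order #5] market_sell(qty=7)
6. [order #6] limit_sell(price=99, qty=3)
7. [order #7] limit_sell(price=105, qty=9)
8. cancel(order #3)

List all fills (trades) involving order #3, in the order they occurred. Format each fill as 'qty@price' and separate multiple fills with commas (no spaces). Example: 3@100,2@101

After op 1 [order #1] limit_buy(price=105, qty=10): fills=none; bids=[#1:10@105] asks=[-]
After op 2 [order #2] limit_sell(price=103, qty=9): fills=#1x#2:9@105; bids=[#1:1@105] asks=[-]
After op 3 [order #3] limit_sell(price=105, qty=7): fills=#1x#3:1@105; bids=[-] asks=[#3:6@105]
After op 4 [order #4] limit_buy(price=96, qty=6): fills=none; bids=[#4:6@96] asks=[#3:6@105]
After op 5 [order #5] market_sell(qty=7): fills=#4x#5:6@96; bids=[-] asks=[#3:6@105]
After op 6 [order #6] limit_sell(price=99, qty=3): fills=none; bids=[-] asks=[#6:3@99 #3:6@105]
After op 7 [order #7] limit_sell(price=105, qty=9): fills=none; bids=[-] asks=[#6:3@99 #3:6@105 #7:9@105]
After op 8 cancel(order #3): fills=none; bids=[-] asks=[#6:3@99 #7:9@105]

Answer: 1@105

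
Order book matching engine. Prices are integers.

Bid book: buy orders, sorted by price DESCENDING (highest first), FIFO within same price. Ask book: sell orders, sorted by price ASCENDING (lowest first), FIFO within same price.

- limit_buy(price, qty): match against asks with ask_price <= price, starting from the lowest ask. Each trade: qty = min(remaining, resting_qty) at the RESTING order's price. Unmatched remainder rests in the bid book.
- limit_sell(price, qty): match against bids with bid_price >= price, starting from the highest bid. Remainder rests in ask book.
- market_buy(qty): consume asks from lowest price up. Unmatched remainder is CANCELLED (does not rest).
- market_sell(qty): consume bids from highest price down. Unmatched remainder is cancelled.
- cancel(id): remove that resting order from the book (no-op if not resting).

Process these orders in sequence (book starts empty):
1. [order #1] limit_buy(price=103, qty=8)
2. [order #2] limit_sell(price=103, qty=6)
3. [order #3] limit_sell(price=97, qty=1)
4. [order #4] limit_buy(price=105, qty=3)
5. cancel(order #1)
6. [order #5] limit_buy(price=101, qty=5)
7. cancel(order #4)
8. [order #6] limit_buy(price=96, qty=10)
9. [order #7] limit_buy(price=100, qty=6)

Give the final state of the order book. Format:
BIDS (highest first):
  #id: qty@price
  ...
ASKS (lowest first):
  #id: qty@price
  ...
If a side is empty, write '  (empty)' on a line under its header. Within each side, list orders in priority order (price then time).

After op 1 [order #1] limit_buy(price=103, qty=8): fills=none; bids=[#1:8@103] asks=[-]
After op 2 [order #2] limit_sell(price=103, qty=6): fills=#1x#2:6@103; bids=[#1:2@103] asks=[-]
After op 3 [order #3] limit_sell(price=97, qty=1): fills=#1x#3:1@103; bids=[#1:1@103] asks=[-]
After op 4 [order #4] limit_buy(price=105, qty=3): fills=none; bids=[#4:3@105 #1:1@103] asks=[-]
After op 5 cancel(order #1): fills=none; bids=[#4:3@105] asks=[-]
After op 6 [order #5] limit_buy(price=101, qty=5): fills=none; bids=[#4:3@105 #5:5@101] asks=[-]
After op 7 cancel(order #4): fills=none; bids=[#5:5@101] asks=[-]
After op 8 [order #6] limit_buy(price=96, qty=10): fills=none; bids=[#5:5@101 #6:10@96] asks=[-]
After op 9 [order #7] limit_buy(price=100, qty=6): fills=none; bids=[#5:5@101 #7:6@100 #6:10@96] asks=[-]

Answer: BIDS (highest first):
  #5: 5@101
  #7: 6@100
  #6: 10@96
ASKS (lowest first):
  (empty)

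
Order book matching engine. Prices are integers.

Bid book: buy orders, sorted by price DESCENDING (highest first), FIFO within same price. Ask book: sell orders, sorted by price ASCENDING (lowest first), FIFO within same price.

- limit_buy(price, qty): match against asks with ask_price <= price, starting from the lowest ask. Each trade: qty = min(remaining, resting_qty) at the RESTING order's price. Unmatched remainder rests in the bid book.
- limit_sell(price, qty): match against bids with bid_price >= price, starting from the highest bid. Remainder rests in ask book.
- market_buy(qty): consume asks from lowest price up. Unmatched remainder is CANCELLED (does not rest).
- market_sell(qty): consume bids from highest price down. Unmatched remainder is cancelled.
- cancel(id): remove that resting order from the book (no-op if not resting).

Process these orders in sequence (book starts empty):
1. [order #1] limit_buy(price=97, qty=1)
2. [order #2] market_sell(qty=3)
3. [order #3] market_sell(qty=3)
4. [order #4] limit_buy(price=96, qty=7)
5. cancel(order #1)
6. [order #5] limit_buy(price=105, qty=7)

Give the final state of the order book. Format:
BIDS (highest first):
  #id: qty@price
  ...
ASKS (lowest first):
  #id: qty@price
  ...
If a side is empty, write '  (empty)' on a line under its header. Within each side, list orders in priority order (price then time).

After op 1 [order #1] limit_buy(price=97, qty=1): fills=none; bids=[#1:1@97] asks=[-]
After op 2 [order #2] market_sell(qty=3): fills=#1x#2:1@97; bids=[-] asks=[-]
After op 3 [order #3] market_sell(qty=3): fills=none; bids=[-] asks=[-]
After op 4 [order #4] limit_buy(price=96, qty=7): fills=none; bids=[#4:7@96] asks=[-]
After op 5 cancel(order #1): fills=none; bids=[#4:7@96] asks=[-]
After op 6 [order #5] limit_buy(price=105, qty=7): fills=none; bids=[#5:7@105 #4:7@96] asks=[-]

Answer: BIDS (highest first):
  #5: 7@105
  #4: 7@96
ASKS (lowest first):
  (empty)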